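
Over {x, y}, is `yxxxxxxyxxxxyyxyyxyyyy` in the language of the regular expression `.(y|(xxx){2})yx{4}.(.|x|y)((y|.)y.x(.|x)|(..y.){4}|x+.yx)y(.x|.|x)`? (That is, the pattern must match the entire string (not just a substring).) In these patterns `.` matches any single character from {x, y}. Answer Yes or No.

No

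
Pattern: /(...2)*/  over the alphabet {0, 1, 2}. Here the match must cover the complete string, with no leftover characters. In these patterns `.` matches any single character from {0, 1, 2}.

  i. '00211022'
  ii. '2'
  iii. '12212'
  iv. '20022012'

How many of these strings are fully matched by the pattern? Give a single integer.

1

i → no match
ii → no match
iii → no match
iv → match
Total matched: 1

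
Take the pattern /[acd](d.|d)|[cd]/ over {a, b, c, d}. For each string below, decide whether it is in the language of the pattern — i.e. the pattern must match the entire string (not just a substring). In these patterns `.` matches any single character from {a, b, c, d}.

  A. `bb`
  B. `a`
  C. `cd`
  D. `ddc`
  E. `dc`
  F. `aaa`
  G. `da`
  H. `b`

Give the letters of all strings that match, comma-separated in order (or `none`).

A → no match
B → no match
C → match
D → match
E → no match
F → no match
G → no match
H → no match

C, D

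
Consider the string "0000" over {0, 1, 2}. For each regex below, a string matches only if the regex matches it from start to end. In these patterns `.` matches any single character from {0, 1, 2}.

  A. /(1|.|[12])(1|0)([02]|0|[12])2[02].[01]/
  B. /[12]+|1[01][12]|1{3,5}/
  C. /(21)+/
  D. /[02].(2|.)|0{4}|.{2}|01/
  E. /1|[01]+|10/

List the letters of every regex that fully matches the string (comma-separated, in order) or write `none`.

A → no match
B → no match
C → no match — must start with "21"
D → match
E → match

D, E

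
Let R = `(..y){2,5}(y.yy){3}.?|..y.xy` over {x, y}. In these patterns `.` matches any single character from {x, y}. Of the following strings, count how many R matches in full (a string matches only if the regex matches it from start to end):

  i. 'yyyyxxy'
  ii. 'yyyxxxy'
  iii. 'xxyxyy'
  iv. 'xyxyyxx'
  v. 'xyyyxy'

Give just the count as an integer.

1

i → no match
ii → no match
iii → no match
iv → no match
v → match
Total matched: 1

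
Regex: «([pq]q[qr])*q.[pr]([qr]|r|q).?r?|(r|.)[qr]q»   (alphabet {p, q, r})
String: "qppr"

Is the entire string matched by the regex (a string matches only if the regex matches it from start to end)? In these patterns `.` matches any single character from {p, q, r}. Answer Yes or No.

Yes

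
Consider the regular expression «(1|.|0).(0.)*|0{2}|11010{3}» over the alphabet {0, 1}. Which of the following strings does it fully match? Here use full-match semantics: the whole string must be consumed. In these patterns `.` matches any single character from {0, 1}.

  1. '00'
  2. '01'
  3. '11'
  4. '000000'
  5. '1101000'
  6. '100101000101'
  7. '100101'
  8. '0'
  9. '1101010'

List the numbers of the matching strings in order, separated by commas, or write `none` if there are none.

1 → match
2 → match
3 → match
4 → match
5 → match
6 → match
7 → match
8 → no match
9 → no match

1, 2, 3, 4, 5, 6, 7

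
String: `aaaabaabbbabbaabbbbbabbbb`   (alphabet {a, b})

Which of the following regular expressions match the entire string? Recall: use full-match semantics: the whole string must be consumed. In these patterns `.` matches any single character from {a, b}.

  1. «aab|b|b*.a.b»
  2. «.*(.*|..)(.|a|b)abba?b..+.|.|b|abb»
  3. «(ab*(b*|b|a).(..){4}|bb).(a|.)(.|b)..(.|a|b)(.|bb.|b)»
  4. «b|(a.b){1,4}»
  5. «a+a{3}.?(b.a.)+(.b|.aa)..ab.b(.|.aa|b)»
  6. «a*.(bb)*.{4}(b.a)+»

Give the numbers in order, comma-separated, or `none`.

1 → no match
2 → match
3 → no match
4 → no match
5 → match
6 → no match — must end with `a`

2, 5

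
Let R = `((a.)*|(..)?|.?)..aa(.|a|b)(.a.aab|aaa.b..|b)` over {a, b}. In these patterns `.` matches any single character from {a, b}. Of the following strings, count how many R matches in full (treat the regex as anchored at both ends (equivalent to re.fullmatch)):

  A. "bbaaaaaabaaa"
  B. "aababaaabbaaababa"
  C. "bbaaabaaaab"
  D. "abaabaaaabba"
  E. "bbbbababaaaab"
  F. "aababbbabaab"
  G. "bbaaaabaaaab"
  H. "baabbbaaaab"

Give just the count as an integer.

3

A → no match
B → no match
C → match
D → match
E → no match
F → no match
G → match
H → no match
Total matched: 3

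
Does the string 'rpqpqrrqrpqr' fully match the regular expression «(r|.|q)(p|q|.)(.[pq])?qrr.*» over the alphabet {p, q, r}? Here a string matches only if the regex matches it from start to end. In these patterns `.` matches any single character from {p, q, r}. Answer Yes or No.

Yes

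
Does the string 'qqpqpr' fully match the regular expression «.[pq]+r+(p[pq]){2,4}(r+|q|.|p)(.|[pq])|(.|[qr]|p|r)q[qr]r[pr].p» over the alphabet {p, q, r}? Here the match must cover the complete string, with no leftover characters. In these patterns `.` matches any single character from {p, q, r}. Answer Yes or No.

No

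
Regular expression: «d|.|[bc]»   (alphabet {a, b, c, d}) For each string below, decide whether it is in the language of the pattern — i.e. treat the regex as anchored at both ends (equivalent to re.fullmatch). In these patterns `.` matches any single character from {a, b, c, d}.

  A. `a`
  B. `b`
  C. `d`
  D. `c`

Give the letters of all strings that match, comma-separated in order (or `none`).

A, B, C, D

A. `a` → match
B. `b` → match
C. `d` → match
D. `c` → match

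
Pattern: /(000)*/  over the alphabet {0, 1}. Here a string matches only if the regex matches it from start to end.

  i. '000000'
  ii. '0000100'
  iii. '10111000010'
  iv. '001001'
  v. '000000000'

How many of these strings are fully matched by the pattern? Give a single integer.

2

i. '000000' → match
ii. '0000100' → no match
iii. '10111000010' → no match
iv. '001001' → no match
v. '000000000' → match
Total matched: 2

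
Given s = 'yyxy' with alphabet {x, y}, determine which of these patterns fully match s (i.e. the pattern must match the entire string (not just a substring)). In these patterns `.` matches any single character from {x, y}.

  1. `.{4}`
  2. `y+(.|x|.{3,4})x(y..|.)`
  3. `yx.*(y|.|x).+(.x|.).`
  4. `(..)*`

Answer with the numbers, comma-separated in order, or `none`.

1 → match
2 → match
3 → no match — must start with 'yx'
4 → match

1, 2, 4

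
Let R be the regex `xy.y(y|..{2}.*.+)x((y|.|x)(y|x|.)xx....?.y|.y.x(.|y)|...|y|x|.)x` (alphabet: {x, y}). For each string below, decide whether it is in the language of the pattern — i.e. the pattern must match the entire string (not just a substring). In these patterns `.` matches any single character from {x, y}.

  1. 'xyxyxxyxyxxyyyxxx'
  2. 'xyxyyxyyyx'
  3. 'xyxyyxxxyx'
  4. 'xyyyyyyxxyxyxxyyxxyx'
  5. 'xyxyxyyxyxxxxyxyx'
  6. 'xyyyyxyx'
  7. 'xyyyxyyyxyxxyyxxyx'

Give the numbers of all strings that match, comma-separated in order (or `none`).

1, 2, 3, 4, 5, 6, 7

1 → match
2 → match
3 → match
4 → match
5 → match
6 → match
7 → match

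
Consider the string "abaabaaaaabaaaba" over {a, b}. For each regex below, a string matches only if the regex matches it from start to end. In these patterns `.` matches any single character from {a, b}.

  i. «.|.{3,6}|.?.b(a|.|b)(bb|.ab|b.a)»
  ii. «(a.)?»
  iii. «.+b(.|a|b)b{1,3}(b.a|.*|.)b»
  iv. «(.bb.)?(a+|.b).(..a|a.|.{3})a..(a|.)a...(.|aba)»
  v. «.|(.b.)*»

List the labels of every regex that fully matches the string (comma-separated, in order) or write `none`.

iv

i → no match
ii → no match
iii → no match — must end with "b"
iv → match
v → no match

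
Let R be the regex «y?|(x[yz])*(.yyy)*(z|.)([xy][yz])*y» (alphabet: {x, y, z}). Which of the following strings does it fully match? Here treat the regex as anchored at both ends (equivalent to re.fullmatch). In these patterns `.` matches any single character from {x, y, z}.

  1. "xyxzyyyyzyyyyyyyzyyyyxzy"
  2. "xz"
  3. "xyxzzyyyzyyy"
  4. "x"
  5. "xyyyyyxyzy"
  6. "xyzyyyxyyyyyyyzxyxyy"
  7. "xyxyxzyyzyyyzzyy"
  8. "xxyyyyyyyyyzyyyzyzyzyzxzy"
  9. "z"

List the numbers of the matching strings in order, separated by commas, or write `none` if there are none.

1 → match
2. "xz" → no match
3. "xyxzzyyyzyyy" → match
4. "x" → no match
5. "xyyyyyxyzy" → match
6 → match
7 → no match
8 → no match
9. "z" → no match

1, 3, 5, 6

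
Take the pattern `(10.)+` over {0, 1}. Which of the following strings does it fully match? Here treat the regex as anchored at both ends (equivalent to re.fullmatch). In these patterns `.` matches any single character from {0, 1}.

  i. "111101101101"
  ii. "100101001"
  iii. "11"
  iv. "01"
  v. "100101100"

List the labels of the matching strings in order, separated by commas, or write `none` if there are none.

v

i → no match — must start with "10"
ii → no match
iii → no match — must start with "10"
iv → no match — must start with "10"
v → match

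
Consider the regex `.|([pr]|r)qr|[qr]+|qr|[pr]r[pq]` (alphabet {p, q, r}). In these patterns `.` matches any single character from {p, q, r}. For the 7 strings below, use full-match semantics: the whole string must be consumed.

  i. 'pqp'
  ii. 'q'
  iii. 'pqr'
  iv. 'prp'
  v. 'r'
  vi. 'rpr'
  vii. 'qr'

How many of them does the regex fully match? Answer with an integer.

i → no match
ii → match
iii → match
iv → match
v → match
vi → no match
vii → match
Total matched: 5

5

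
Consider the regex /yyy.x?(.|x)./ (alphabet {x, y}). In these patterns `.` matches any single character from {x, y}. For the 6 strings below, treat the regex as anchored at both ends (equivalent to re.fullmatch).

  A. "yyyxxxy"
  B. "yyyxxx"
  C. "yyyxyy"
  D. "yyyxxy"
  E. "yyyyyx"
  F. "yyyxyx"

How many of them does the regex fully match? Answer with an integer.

A. "yyyxxxy" → match
B. "yyyxxx" → match
C. "yyyxyy" → match
D. "yyyxxy" → match
E. "yyyyyx" → match
F. "yyyxyx" → match
Total matched: 6

6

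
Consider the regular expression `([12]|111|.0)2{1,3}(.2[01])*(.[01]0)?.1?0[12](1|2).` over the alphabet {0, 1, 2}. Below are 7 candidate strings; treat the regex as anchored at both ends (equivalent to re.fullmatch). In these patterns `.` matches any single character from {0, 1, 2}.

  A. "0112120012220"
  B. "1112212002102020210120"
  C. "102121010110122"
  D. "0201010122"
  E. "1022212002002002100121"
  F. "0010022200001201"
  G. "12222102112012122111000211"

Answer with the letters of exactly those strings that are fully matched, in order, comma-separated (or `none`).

C, E, G

A → no match
B → no match
C → match
D → no match
E → match
F → no match
G → match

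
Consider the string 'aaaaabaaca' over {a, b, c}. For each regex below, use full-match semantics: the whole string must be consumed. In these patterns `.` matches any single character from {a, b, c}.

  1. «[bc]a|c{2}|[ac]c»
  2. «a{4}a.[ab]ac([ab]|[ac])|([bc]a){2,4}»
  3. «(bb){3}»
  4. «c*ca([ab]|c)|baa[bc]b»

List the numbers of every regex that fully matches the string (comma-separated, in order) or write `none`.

1 → no match
2 → match
3 → no match — must start with 'bb'
4 → no match

2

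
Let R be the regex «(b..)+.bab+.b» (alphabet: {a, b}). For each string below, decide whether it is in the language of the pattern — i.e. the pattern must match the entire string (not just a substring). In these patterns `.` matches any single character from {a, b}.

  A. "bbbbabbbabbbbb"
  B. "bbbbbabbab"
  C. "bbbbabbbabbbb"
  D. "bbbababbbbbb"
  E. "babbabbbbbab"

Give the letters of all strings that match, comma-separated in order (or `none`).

A, B, C, D

A → match
B → match
C → match
D → match
E → no match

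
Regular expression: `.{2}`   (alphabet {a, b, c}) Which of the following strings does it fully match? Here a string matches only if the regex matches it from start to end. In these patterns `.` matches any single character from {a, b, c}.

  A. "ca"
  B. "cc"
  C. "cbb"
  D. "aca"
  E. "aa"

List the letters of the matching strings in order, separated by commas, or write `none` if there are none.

A, B, E

A → match
B → match
C → no match
D → no match
E → match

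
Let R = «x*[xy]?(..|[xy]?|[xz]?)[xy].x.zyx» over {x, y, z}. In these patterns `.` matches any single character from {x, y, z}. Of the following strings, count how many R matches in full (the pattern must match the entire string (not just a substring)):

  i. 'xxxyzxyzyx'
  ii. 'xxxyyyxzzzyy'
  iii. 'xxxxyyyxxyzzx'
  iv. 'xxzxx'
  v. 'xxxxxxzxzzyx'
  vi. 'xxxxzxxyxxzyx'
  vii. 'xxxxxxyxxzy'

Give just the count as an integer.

i. 'xxxyzxyzyx' → match
ii. 'xxxyyyxzzzyy' → no match — must end with 'zyx'
iii → no match — must end with 'zyx'
iv. 'xxzxx' → no match — must end with 'zyx'
v. 'xxxxxxzxzzyx' → match
vi → match
vii. 'xxxxxxyxxzy' → no match — must end with 'zyx'
Total matched: 3

3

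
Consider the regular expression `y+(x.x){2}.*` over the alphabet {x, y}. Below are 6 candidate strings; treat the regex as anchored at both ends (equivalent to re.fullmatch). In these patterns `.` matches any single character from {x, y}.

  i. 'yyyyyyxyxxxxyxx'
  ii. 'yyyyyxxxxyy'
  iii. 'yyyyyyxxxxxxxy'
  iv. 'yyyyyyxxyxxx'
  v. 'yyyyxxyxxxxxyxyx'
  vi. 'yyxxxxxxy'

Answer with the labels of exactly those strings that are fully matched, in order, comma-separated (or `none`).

i, iii, vi

i → match
ii → no match
iii → match
iv → no match
v → no match
vi → match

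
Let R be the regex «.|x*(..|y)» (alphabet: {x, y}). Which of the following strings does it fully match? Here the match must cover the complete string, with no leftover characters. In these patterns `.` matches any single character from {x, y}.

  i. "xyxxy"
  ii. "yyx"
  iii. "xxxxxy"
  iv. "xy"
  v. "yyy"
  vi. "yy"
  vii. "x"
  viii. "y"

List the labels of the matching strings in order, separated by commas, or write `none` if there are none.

i → no match
ii → no match
iii → match
iv → match
v → no match
vi → match
vii → match
viii → match

iii, iv, vi, vii, viii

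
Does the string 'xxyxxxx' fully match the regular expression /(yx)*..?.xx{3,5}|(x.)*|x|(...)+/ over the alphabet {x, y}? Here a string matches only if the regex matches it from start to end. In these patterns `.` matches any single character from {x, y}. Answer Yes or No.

Yes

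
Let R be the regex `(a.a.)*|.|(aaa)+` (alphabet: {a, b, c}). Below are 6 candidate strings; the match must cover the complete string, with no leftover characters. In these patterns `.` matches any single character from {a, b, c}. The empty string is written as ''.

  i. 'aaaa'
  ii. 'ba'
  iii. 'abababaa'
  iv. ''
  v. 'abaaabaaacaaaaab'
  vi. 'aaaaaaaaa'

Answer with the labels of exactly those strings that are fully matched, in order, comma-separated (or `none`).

i → match
ii → no match
iii → match
iv → match
v → match
vi → match

i, iii, iv, v, vi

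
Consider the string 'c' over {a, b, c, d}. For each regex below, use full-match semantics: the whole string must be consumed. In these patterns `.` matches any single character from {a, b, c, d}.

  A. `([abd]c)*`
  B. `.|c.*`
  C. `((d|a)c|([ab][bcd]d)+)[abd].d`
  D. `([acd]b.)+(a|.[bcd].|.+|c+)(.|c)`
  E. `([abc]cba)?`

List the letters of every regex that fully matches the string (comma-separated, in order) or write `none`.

A → no match
B → match
C → no match — must end with 'd'
D → no match
E → no match

B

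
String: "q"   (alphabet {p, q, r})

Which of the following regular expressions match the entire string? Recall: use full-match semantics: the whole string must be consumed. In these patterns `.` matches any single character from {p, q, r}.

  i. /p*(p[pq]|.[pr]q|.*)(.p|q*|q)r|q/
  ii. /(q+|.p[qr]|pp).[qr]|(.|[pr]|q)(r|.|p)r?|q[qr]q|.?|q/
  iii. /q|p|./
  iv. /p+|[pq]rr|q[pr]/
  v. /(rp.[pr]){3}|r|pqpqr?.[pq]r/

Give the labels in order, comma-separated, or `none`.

i, ii, iii

i → match
ii → match
iii → match
iv → no match
v → no match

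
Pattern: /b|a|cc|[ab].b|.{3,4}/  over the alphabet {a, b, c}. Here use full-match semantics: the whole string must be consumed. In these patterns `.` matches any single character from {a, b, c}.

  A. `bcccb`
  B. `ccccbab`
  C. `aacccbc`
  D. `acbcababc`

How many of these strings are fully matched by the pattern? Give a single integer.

0

A → no match
B → no match
C → no match
D → no match
Total matched: 0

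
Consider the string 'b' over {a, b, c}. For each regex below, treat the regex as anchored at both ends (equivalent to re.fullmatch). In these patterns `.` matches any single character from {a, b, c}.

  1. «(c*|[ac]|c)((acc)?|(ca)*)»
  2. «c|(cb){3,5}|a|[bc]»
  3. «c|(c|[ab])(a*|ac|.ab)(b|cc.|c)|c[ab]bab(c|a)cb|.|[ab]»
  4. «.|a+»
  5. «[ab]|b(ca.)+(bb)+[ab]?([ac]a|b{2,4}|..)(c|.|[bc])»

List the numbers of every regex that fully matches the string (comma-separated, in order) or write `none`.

1 → no match
2 → match
3 → match
4 → match
5 → match

2, 3, 4, 5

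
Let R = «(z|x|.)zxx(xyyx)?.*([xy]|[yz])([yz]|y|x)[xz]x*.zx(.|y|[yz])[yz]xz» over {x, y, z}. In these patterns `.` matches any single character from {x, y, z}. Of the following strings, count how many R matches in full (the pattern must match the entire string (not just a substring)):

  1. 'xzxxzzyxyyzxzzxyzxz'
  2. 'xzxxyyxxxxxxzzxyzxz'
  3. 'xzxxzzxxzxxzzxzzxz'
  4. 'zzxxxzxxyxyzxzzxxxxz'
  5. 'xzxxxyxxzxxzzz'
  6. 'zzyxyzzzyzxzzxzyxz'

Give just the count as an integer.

1 → match
2 → match
3 → match
4 → no match
5 → no match — must end with 'xz'
6 → no match
Total matched: 3

3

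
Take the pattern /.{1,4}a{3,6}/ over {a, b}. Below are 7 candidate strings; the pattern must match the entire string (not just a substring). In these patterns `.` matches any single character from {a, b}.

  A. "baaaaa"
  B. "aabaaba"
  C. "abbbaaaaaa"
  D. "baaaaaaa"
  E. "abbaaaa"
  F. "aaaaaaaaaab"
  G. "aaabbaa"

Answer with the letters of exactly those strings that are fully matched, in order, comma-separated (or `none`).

A → match
B → no match
C → match
D → match
E → match
F → no match — must end with "a"
G → no match

A, C, D, E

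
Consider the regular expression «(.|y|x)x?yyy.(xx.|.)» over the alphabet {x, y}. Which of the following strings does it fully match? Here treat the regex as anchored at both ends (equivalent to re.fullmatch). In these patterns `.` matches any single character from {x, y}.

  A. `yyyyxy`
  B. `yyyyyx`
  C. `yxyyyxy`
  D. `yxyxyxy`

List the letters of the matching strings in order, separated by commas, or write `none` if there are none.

A, B, C

A → match
B → match
C → match
D → no match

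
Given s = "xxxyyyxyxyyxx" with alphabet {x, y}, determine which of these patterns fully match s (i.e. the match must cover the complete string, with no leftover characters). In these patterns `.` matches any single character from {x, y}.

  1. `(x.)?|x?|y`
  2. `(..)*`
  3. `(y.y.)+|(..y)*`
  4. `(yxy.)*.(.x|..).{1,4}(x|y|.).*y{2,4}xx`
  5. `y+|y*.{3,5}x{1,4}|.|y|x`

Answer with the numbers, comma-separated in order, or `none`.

1 → no match
2 → no match
3 → no match
4 → match
5 → no match

4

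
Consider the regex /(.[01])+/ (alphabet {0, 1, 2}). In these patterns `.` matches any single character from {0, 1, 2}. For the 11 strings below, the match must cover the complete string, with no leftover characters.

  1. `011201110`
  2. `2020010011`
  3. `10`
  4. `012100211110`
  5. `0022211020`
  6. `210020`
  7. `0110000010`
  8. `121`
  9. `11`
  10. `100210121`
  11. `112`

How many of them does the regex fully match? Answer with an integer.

1 → no match
2 → match
3 → match
4 → match
5 → no match
6 → match
7 → match
8 → no match
9 → match
10 → no match
11 → no match
Total matched: 6

6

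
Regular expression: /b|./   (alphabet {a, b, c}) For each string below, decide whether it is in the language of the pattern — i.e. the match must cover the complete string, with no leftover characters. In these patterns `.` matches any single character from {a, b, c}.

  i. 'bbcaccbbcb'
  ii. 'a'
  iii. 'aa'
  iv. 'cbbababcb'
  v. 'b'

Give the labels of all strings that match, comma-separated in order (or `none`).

ii, v

i. 'bbcaccbbcb' → no match
ii. 'a' → match
iii. 'aa' → no match
iv. 'cbbababcb' → no match
v. 'b' → match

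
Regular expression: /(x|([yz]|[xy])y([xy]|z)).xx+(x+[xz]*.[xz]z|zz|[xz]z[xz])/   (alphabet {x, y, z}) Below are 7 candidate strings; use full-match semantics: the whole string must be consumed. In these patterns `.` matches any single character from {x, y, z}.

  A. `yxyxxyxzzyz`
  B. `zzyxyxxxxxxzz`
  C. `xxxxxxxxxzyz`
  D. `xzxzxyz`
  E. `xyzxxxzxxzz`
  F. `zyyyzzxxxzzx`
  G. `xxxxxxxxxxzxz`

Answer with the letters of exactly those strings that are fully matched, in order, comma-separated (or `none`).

G

A → no match
B → no match
C → no match
D → no match
E → no match
F → no match
G → match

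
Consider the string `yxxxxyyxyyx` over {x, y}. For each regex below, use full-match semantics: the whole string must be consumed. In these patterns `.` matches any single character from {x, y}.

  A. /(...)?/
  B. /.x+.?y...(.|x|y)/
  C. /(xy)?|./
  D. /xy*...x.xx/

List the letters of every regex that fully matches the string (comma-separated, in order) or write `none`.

B

A → no match
B → match
C → no match
D → no match — must start with `x`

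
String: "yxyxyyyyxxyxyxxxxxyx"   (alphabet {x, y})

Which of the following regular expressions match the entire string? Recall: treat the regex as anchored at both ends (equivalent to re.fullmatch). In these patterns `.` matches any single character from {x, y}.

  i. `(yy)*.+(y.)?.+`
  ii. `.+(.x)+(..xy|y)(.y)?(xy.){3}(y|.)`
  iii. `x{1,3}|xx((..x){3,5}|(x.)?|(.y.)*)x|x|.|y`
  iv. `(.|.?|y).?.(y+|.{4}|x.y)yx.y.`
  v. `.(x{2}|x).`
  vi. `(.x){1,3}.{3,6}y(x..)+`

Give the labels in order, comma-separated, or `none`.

i → match
ii → no match
iii → no match
iv → no match
v → no match
vi → match

i, vi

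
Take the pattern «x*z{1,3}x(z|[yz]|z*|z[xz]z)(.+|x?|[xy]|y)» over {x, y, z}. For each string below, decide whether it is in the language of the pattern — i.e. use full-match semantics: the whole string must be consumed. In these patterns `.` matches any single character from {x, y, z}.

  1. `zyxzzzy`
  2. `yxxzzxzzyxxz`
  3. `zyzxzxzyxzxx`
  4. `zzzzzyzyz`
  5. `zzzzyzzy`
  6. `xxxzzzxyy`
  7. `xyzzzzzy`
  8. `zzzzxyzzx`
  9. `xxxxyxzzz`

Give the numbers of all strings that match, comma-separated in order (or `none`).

1 → no match
2 → no match
3 → no match
4 → no match
5 → no match
6 → match
7 → no match
8 → no match
9 → no match

6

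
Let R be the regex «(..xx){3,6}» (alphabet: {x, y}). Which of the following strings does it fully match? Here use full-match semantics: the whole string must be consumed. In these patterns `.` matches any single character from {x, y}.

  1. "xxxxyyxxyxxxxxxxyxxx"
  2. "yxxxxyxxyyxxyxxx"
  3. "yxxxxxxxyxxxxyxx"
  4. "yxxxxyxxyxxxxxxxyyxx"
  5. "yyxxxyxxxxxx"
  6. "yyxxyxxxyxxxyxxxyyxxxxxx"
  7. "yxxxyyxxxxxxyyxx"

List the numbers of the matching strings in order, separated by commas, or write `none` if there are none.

1, 2, 3, 4, 5, 6, 7

1 → match
2 → match
3 → match
4 → match
5 → match
6 → match
7 → match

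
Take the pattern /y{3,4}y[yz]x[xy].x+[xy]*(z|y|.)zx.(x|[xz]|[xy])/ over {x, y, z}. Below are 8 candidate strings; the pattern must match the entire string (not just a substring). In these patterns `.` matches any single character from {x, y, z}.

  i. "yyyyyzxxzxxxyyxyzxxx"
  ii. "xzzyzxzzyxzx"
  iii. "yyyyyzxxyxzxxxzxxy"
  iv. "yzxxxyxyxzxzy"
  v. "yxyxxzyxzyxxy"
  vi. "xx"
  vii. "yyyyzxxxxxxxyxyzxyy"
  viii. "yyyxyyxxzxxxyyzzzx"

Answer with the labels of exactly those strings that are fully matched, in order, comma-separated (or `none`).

i → match
ii → no match — must start with "y"
iii → no match
iv → no match
v → no match
vi → no match — must start with "y"
vii → match
viii → no match

i, vii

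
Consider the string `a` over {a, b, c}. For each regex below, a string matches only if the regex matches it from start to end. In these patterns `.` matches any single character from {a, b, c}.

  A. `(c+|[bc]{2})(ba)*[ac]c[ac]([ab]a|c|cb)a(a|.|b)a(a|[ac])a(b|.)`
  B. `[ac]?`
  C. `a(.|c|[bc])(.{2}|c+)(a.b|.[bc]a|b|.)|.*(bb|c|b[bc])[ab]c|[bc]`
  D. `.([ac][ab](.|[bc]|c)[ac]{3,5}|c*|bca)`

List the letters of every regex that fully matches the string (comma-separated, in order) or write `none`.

A → no match
B → match
C → no match
D → match

B, D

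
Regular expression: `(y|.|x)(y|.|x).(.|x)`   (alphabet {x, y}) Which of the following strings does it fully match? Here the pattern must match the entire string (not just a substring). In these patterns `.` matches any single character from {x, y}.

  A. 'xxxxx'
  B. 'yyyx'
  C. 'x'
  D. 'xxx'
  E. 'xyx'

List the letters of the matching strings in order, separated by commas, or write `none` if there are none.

B

A → no match
B → match
C → no match
D → no match
E → no match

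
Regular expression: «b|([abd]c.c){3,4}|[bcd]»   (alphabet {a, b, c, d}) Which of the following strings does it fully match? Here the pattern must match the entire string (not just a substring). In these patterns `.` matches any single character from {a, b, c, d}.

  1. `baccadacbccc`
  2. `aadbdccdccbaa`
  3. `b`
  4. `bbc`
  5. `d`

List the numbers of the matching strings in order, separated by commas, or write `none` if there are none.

1 → no match
2 → no match
3 → match
4 → no match
5 → match

3, 5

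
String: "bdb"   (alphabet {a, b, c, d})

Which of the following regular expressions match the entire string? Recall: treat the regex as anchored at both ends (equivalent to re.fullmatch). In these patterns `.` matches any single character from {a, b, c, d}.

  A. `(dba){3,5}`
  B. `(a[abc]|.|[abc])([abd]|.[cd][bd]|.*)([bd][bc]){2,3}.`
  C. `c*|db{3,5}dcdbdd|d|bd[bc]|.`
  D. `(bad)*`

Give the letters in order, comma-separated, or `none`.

A → no match — must start with "dba"
B → no match
C → match
D → no match

C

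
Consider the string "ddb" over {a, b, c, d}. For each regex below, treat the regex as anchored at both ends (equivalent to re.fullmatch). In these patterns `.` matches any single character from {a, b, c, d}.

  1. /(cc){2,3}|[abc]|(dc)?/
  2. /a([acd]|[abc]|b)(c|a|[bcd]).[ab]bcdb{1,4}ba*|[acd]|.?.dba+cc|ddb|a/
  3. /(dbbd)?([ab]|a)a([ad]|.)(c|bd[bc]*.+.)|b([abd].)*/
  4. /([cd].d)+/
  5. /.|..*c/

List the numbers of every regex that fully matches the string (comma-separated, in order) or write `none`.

2

1 → no match
2 → match
3 → no match
4 → no match — must end with "d"
5 → no match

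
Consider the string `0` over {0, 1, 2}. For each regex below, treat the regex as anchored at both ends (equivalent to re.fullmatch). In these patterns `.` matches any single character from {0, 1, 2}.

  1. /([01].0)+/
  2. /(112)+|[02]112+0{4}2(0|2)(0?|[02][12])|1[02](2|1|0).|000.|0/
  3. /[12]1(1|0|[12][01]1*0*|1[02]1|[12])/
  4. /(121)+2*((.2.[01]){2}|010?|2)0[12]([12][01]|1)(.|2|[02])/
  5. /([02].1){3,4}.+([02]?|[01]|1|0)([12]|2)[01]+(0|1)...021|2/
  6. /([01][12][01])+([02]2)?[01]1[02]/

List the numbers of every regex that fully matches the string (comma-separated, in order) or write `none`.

2

1 → no match
2 → match
3 → no match
4 → no match — must start with `121`
5 → no match
6 → no match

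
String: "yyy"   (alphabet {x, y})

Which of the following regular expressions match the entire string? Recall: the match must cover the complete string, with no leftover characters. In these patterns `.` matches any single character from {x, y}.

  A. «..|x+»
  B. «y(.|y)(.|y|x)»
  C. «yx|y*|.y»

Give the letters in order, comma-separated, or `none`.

B, C

A → no match
B → match
C → match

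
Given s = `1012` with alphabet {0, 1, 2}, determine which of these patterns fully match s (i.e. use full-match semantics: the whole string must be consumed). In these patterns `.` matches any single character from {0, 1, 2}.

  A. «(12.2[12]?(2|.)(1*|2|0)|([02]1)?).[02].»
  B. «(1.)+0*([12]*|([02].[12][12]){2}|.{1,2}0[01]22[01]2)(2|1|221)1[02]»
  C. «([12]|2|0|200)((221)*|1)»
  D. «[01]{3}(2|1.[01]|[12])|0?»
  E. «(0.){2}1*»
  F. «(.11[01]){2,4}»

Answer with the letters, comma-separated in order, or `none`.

A → no match
B → no match
C → no match
D → match
E → no match — must start with `0`
F → no match

D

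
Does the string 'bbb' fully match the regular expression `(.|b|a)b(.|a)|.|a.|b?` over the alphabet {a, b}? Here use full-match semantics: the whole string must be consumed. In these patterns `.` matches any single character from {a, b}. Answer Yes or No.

Yes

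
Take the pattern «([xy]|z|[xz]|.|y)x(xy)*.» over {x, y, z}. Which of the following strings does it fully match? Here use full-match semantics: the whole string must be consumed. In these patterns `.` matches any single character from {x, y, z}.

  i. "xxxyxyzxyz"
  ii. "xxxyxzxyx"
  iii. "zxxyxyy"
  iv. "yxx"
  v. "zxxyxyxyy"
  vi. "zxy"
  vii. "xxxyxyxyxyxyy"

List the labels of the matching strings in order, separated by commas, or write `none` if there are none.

i → no match
ii → no match
iii → match
iv → match
v → match
vi → match
vii → match

iii, iv, v, vi, vii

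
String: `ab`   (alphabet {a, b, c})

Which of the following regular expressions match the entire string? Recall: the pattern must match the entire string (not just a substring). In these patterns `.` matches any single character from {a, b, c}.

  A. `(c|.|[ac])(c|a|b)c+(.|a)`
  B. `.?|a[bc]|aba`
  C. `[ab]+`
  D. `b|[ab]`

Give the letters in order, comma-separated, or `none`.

B, C

A → no match
B → match
C → match
D → no match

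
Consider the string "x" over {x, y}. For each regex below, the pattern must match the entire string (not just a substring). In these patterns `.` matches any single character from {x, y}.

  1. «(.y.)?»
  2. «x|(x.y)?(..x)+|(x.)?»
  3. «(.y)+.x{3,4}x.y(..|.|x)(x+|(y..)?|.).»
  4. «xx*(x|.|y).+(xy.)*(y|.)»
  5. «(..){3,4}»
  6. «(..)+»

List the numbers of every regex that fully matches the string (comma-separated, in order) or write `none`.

1 → no match
2 → match
3 → no match
4 → no match
5 → no match
6 → no match

2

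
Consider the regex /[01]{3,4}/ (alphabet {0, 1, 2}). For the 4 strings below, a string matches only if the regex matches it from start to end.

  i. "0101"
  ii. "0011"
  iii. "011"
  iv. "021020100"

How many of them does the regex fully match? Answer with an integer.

3

i. "0101" → match
ii. "0011" → match
iii. "011" → match
iv. "021020100" → no match
Total matched: 3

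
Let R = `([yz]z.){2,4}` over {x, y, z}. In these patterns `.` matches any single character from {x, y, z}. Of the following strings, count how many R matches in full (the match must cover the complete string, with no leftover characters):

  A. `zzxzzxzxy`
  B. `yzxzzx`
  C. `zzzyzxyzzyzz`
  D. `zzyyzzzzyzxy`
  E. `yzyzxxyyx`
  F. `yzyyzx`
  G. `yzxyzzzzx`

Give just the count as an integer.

4

A → no match
B → match
C → match
D → no match
E → no match
F → match
G → match
Total matched: 4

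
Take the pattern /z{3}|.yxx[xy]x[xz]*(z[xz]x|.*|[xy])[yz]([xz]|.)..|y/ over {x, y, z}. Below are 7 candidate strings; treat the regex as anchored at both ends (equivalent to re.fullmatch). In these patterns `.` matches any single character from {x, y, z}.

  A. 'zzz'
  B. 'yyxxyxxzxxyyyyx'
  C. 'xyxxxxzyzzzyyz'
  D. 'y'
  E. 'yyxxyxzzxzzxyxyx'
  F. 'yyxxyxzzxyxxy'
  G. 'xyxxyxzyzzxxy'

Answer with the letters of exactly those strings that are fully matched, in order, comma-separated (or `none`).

A. 'zzz' → match
B → match
C → match
D. 'y' → match
E → match
F → match
G → match

A, B, C, D, E, F, G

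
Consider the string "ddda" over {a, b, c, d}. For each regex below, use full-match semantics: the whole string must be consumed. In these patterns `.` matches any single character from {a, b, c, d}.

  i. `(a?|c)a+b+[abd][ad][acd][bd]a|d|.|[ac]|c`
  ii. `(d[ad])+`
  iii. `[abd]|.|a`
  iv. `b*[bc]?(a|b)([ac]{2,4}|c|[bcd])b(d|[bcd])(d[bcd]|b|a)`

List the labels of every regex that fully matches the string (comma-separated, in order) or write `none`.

ii

i → no match
ii → match
iii → no match
iv → no match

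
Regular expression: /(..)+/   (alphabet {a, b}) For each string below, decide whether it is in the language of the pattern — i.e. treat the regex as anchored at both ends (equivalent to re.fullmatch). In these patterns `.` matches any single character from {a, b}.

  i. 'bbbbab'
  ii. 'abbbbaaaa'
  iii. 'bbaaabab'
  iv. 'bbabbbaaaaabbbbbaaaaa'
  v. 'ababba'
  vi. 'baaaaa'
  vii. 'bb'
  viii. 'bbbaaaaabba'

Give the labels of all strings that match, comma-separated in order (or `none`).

i, iii, v, vi, vii

i → match
ii → no match
iii → match
iv → no match
v → match
vi → match
vii → match
viii → no match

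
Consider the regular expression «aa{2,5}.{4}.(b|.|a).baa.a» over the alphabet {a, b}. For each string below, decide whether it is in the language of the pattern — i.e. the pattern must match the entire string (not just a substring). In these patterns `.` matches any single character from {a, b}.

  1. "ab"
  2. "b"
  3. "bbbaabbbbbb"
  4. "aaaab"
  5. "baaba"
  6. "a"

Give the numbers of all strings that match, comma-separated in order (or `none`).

none

1 → no match — must start with "aa"
2 → no match — must start with "aa"
3 → no match — must start with "aa"
4 → no match — must end with "a"
5 → no match — must start with "aa"
6 → no match — must start with "aa"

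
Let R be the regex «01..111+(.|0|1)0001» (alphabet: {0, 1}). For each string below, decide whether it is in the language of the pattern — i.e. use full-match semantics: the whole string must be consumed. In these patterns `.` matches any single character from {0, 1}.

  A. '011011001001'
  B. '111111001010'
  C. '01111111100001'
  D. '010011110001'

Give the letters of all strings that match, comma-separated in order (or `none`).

C, D

A. '011011001001' → no match — must end with '0001'
B. '111111001010' → no match — must start with '01'
C → match
D. '010011110001' → match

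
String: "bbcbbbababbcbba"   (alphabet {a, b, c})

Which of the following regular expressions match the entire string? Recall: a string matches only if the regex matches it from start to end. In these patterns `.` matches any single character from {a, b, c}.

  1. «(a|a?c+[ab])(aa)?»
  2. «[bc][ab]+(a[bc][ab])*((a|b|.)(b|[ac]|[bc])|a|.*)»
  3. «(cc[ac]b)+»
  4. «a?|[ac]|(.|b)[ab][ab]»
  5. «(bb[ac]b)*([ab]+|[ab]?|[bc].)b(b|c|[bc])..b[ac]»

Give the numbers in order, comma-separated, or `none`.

1 → no match
2 → match
3 → no match — must start with "cc"
4 → no match
5 → match

2, 5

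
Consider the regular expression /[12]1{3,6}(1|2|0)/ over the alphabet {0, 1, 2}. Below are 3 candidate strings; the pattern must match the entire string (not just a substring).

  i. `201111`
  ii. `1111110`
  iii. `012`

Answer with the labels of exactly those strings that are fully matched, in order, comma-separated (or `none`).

ii

i → no match
ii → match
iii → no match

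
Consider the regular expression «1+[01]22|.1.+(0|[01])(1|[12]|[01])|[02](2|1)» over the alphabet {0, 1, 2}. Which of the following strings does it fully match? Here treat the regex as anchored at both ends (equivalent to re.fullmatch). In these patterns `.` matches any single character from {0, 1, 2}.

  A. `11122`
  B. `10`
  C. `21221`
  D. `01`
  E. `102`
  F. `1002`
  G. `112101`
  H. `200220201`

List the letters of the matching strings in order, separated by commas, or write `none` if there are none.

A. `11122` → match
B. `10` → no match
C. `21221` → no match
D. `01` → match
E. `102` → no match
F. `1002` → no match
G. `112101` → match
H. `200220201` → no match

A, D, G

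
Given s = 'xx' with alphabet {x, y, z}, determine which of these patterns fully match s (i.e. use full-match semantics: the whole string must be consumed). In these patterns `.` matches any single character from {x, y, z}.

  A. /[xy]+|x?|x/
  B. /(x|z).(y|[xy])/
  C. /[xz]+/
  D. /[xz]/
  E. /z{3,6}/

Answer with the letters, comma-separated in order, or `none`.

A → match
B → no match
C → match
D → no match
E → no match — must start with 'z'

A, C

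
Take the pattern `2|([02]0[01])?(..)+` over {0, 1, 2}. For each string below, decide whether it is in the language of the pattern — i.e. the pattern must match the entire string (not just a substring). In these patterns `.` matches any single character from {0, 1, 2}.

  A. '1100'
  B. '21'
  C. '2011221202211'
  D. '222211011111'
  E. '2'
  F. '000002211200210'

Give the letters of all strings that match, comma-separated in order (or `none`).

A → match
B → match
C → match
D → match
E → match
F → match

A, B, C, D, E, F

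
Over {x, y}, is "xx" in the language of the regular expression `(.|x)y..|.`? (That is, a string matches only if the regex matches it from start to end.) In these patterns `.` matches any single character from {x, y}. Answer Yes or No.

No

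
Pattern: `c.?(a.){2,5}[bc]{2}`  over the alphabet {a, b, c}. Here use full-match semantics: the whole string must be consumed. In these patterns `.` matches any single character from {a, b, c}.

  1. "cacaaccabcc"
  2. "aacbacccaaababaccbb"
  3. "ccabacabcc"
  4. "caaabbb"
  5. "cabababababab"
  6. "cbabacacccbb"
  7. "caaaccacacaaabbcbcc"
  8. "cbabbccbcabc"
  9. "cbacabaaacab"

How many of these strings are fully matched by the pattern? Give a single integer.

1 → no match
2 → no match — must start with "c"
3 → match
4 → match
5 → no match
6 → no match
7 → no match
8 → no match
9 → no match
Total matched: 2

2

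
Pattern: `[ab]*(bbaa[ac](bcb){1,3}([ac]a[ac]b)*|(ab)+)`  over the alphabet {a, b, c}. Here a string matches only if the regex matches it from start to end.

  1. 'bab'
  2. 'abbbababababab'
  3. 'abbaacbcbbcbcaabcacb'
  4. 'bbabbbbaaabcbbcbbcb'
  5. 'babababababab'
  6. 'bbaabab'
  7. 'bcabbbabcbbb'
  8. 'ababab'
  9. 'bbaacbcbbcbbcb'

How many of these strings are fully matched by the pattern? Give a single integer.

8

1 → match
2 → match
3 → match
4 → match
5 → match
6 → match
7 → no match
8 → match
9 → match
Total matched: 8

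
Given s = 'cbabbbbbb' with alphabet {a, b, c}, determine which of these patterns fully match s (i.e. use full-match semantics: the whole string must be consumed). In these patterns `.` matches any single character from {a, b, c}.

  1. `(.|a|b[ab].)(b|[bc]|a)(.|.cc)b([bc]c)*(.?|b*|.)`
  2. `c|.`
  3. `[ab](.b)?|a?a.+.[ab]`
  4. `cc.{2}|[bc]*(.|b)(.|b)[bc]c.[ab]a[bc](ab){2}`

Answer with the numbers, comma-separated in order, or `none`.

1 → match
2 → no match
3 → no match
4 → no match

1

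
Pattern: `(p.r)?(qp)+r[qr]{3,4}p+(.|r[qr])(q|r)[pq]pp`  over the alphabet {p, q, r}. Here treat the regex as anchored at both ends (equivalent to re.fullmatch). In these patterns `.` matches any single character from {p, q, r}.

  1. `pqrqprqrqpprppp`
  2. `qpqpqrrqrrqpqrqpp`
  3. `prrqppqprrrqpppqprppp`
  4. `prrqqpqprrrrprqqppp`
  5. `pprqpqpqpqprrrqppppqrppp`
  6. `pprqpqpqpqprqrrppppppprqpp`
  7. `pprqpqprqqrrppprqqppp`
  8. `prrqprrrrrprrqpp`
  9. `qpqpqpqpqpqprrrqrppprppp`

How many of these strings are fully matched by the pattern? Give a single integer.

6

1 → match
2 → no match
3 → no match
4 → no match
5 → match
6 → match
7 → match
8 → match
9 → match
Total matched: 6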